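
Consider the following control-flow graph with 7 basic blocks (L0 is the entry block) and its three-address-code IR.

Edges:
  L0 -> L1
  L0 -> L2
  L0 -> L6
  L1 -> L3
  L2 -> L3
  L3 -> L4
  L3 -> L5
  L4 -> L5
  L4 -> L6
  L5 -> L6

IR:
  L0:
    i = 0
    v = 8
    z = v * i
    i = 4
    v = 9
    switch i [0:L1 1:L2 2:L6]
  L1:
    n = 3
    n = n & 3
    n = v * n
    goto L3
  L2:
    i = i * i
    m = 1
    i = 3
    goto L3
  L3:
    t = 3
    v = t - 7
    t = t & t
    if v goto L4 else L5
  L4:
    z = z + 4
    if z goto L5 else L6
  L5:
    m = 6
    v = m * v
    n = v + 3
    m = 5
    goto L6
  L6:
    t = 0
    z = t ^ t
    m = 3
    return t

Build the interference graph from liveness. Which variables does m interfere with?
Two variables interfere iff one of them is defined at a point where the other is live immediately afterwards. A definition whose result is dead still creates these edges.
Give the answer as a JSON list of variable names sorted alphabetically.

def/use:
  L0: {i,v,z} / ∅
  L1: {n} / {v}
  L2: {i,m} / {i}
  L3: {t,v} / ∅
  L4: {z} / {z}
  L5: {m,n,v} / {v}
  L6: {m,t,z} / ∅

Backward fixpoint:
  L0 li=∅ lo={i,v,z}
  L1 li={v,z} lo={z}
  L2 li={i,z} lo={z}
  L3 li={z} lo={v,z}
  L4 li={v,z} lo={v}
  L5 li={v} lo=∅
  L6 li=∅ lo=∅

Interfere edges:
  i: {v,z}
  m: {t,v,z}
  n: {v,z}
  t: {m,v,z}
  v: {i,m,n,t,z}
  z: {i,m,n,t,v}

N(m) = ["t", "v", "z"]

Answer: ["t", "v", "z"]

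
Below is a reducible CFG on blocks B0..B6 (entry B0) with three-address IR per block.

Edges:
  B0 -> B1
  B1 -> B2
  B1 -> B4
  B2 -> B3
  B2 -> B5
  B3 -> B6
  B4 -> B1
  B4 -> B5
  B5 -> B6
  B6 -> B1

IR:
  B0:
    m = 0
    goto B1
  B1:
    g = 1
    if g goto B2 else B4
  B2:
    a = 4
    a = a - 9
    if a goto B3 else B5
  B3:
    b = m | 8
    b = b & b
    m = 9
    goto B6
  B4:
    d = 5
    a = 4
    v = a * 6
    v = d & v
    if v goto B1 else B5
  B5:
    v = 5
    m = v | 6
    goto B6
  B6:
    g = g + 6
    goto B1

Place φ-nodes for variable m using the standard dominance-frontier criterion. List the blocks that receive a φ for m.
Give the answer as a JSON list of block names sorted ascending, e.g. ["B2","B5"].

Answer: ["B1", "B6"]

Working:
idom tree: B1←B0 B2←B1 B3←B2 B4←B1 B5←B1 B6←B1
Dom∩ at merges:
  B1: preds {B0,B4,B6}: {B0} ∩ {B0,B1,B4} ∩ {B0,B1,B6} = {B0}; idom=B0
  B5: preds {B2,B4}: {B0,B1,B2} ∩ {B0,B1,B4} = {B0,B1}; idom=B1
  B6: preds {B3,B5}: {B0,B1,B2,B3} ∩ {B0,B1,B5} = {B0,B1}; idom=B1

DF walk-up:
  B1←B0: walk · to B0
  B1←B4: walk B4→B1 to B0
  B1←B6: walk B6→B1 to B0
  B5←B2: walk B2 to B1
  B5←B4: walk B4 to B1
  B6←B3: walk B3→B2 to B1
  B6←B5: walk B5 to B1
  B0: DF=∅
  B1: DF={B1}
  B2: DF={B5,B6}
  B3: DF={B6}
  B4: DF={B1,B5}
  B5: DF={B6}
  B6: DF={B1}

φ for m: defs {B0,B3,B5}
  DF⁺ = {B1,B6}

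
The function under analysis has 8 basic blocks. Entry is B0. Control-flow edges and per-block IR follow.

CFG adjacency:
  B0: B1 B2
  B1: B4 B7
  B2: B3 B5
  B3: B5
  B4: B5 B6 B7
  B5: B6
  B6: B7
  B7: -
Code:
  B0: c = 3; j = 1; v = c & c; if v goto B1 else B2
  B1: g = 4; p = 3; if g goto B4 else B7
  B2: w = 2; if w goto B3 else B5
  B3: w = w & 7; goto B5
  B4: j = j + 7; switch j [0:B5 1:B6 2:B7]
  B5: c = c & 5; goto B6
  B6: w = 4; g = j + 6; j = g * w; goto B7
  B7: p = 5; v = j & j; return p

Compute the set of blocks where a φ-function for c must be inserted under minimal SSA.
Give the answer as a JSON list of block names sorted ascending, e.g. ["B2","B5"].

Answer: ["B6", "B7"]

Analysis:
idom tree: B1←B0 B2←B0 B3←B2 B4←B1 B5←B0 B6←B0 B7←B0
Dom∩ at merges:
  B5: preds {B2,B3,B4}: {B0,B2} ∩ {B0,B2,B3} ∩ {B0,B1,B4} = {B0}; idom=B0
  B6: preds {B4,B5}: {B0,B1,B4} ∩ {B0,B5} = {B0}; idom=B0
  B7: preds {B1,B4,B6}: {B0,B1} ∩ {B0,B1,B4} ∩ {B0,B6} = {B0}; idom=B0

Frontier:
  join B5 pred B2: B2 stop@B0
  join B5 pred B3: B3→B2 stop@B0
  join B5 pred B4: B4→B1 stop@B0
  join B6 pred B4: B4→B1 stop@B0
  join B6 pred B5: B5 stop@B0
  join B7 pred B1: B1 stop@B0
  join B7 pred B4: B4→B1 stop@B0
  join B7 pred B6: B6 stop@B0
  B0: DF=∅
  B1: DF={B5,B6,B7}
  B2: DF={B5}
  B3: DF={B5}
  B4: DF={B5,B6,B7}
  B5: DF={B6}
  B6: DF={B7}
  B7: DF=∅

φ for c: defs {B0,B5}
  DF⁺ = {B6,B7}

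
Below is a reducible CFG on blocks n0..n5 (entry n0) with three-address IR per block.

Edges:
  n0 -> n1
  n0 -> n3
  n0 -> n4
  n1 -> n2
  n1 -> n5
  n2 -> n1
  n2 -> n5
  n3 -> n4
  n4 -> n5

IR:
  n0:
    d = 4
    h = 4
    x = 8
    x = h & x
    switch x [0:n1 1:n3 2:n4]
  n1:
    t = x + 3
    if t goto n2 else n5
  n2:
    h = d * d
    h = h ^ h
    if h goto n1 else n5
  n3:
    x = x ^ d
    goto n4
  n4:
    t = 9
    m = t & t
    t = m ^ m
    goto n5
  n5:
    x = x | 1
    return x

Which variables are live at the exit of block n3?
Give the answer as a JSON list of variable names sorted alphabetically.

Answer: ["x"]

Analysis:
Per-block:
  n0 def {d,h,x} use ∅
  n1 def {t} use {x}
  n2 def {h} use {d}
  n3 def {x} use {d,x}
  n4 def {m,t} use ∅
  n5 def {x} use {x}

Backward fixpoint:
  n0: in=∅ out={d,x}
  n1: in={d,x} out={d,x}
  n2: in={d,x} out={d,x}
  n3: in={d,x} out={x}
  n4: in={x} out={x}
  n5: in={x} out=∅

live-out(n3) = ["x"]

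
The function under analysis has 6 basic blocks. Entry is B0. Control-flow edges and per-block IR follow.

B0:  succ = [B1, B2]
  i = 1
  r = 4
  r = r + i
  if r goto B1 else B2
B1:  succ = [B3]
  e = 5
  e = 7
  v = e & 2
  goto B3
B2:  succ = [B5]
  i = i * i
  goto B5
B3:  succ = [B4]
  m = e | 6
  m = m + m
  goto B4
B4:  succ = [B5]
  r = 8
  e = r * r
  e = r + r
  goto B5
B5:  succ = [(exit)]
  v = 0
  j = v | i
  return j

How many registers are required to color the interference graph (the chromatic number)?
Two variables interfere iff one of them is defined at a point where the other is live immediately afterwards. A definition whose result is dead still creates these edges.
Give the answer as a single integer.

Answer: 3

Derivation:
def/use:
  B0: {i,r} / ∅
  B1: {e,v} / ∅
  B2: {i} / {i}
  B3: {m} / {e}
  B4: {e,r} / ∅
  B5: {j,v} / {i}

Live sets:
  B0 li=∅ lo={i}
  B1 li={i} lo={e,i}
  B2 li={i} lo={i}
  B3 li={e,i} lo={i}
  B4 li={i} lo={i}
  B5 li={i} lo=∅

Interfere edges:
  e — {i,r,v}
  i — {e,m,r,v}
  j — ∅
  m — {i}
  r — {e,i}
  v — {e,i}

Chromatic number:
  clique {e,i,r} ⇒ need ≥ 3
  3-colouring: r0={i,j}  r1={e,m}  r2={r,v}
  χ = 3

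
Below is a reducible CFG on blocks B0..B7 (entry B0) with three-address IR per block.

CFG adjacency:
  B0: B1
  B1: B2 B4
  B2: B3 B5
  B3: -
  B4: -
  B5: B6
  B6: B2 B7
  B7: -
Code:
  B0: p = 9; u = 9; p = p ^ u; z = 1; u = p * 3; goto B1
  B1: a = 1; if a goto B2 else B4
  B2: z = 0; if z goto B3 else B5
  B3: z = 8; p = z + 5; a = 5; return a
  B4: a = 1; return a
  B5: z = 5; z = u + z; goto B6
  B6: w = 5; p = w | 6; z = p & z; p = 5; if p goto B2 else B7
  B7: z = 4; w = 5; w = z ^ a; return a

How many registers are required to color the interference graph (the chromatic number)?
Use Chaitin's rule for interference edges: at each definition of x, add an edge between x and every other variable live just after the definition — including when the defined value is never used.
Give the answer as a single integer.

Block summaries:
  B0 def {p,u,z} use ∅
  B1 def {a} use ∅
  B2 def {z} use ∅
  B3 def {a,p,z} use ∅
  B4 def {a} use ∅
  B5 def {z} use {u}
  B6 def {p,w,z} use {z}
  B7 def {w,z} use {a}

Live sets:
  live B0: ∅→{u}
  live B1: {u}→{a,u}
  live B2: {a,u}→{a,u}
  live B3: ∅→∅
  live B4: ∅→∅
  live B5: {a,u}→{a,u,z}
  live B6: {a,u,z}→{a,u}
  live B7: {a}→∅

Interference:
  a — {p,u,w,z}
  p — {a,u,z}
  u — {a,p,w,z}
  w — {a,u,z}
  z — {a,p,u,w}

Registers:
  clique {a,p,u,z} ⇒ need ≥ 4
  assign a→R0 p→R3 u→R1 w→R3 z→R2 — no edge inside a register ⇒ χ ≤ 4
  χ = 4

Answer: 4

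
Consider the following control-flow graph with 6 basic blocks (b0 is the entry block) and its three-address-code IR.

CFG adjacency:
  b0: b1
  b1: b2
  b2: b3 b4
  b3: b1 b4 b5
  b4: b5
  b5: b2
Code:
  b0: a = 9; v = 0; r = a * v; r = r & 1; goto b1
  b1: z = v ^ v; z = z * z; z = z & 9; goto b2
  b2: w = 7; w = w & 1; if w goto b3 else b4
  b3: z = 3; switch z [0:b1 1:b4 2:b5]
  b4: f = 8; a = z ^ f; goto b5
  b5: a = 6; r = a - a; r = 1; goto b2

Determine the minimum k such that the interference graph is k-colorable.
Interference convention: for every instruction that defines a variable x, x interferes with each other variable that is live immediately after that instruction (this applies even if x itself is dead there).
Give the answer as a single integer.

Answer: 3

Derivation:
Per-block:
  b0: def={a,r,v} ue=∅
  b1: def={z} ue={v}
  b2: def={w} ue=∅
  b3: def={z} ue=∅
  b4: def={a,f} ue={z}
  b5: def={a,r} ue=∅

Liveness:
  live b0: ∅→{v}
  live b1: {v}→{v,z}
  live b2: {v,z}→{v,z}
  live b3: {v}→{v,z}
  live b4: {v,z}→{v,z}
  live b5: {v,z}→{v,z}

Conflict graph:
  a: {v,z}
  f: {v,z}
  r: {v,z}
  v: {a,f,r,w,z}
  w: {v,z}
  z: {a,f,r,v,w}

Registers:
  {a,v,z} pairwise interfere (3-clique) ⇒ χ ≥ 3
  3-colouring: c0={v}  c1={z}  c2={a,f,r,w}
  χ = 3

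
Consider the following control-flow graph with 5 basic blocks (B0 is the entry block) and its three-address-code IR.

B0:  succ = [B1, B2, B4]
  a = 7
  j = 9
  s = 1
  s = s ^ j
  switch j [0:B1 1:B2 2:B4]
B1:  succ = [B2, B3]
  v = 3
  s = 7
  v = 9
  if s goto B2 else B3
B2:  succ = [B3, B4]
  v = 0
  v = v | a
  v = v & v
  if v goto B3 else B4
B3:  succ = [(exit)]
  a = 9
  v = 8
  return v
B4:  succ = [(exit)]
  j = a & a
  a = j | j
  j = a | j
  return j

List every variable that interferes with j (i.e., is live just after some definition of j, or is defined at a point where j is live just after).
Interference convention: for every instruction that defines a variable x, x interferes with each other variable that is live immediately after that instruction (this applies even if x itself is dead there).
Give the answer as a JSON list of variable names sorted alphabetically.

Block summaries:
  B0 def {a,j,s} use ∅
  B1 def {s,v} use ∅
  B2 def {v} use {a}
  B3 def {a,v} use ∅
  B4 def {a,j} use {a}

Live sets:
  B0: in=∅ out={a}
  B1: in={a} out={a}
  B2: in={a} out={a}
  B3: in=∅ out=∅
  B4: in={a} out=∅

Conflict graph:
  a↔{j,s,v}
  j↔{a,s}
  s↔{a,j,v}
  v↔{a,s}

N(j) = ["a", "s"]

Answer: ["a", "s"]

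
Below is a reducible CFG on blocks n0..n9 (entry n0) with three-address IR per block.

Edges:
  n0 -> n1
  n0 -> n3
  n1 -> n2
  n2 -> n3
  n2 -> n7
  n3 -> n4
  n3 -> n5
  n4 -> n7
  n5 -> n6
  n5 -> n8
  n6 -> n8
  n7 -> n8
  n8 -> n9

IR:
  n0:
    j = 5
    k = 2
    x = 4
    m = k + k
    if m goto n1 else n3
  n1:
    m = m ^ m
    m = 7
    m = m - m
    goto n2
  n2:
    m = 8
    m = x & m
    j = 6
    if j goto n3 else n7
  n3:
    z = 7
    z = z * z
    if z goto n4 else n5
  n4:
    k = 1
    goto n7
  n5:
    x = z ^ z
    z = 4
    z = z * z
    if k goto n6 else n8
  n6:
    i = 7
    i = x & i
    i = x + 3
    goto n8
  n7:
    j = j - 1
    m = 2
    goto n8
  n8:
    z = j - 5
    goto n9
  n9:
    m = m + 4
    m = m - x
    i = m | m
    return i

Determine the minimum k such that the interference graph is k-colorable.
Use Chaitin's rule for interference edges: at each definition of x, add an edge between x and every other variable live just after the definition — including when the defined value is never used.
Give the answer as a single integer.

Block summaries:
  n0: def={j,k,m,x} ue=∅
  n1: def={m} ue={m}
  n2: def={j,m} ue={x}
  n3: def={z} ue=∅
  n4: def={k} ue=∅
  n5: def={x,z} ue={k,z}
  n6: def={i} ue={x}
  n7: def={j,m} ue={j}
  n8: def={z} ue={j}
  n9: def={i,m} ue={m,x}

Backward fixpoint:
  n0: in=∅ out={j,k,m,x}
  n1: in={k,m,x} out={k,x}
  n2: in={k,x} out={j,k,m,x}
  n3: in={j,k,m,x} out={j,k,m,x,z}
  n4: in={j,x} out={j,x}
  n5: in={j,k,m,z} out={j,m,x}
  n6: in={j,m,x} out={j,m,x}
  n7: in={j,x} out={j,m,x}
  n8: in={j,m,x} out={m,x}
  n9: in={m,x} out=∅

Interference:
  i — {j,m,x}
  j — {i,k,m,x,z}
  k — {j,m,x,z}
  m — {i,j,k,x,z}
  x — {i,j,k,m,z}
  z — {j,k,m,x}

Colouring:
  {j,k,m,x,z} pairwise interfere (5-clique) ⇒ χ ≥ 5
  5-colouring: r0={j}  r1={m}  r2={x}  r3={i,k}  r4={z}
  χ = 5

Answer: 5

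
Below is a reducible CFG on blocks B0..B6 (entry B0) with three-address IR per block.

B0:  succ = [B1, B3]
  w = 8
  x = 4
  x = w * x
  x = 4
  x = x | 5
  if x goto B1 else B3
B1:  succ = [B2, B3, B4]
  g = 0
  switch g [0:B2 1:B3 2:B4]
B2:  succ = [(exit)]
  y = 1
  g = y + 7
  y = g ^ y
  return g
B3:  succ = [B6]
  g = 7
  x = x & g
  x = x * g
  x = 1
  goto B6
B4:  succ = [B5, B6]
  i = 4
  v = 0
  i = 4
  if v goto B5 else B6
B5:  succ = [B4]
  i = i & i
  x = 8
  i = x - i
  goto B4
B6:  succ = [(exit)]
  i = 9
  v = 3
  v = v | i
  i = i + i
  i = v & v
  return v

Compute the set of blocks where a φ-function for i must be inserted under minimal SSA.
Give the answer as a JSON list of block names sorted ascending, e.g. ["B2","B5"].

Answer: ["B4", "B6"]

Derivation:
idom tree: B1←B0 B2←B1 B3←B0 B4←B1 B5←B4 B6←B0
Join-block Dom:
  B3: preds {B0,B1}: {B0} ∩ {B0,B1} = {B0}; idom=B0
  B4: preds {B1,B5}: {B0,B1} ∩ {B0,B1,B4,B5} = {B0,B1}; idom=B1
  B6: preds {B3,B4}: {B0,B3} ∩ {B0,B1,B4} = {B0}; idom=B0

DF derivation:
  join B3 pred B0: · stop@B0
  join B3 pred B1: B1 stop@B0
  join B4 pred B1: · stop@B1
  join B4 pred B5: B5→B4 stop@B1
  join B6 pred B3: B3 stop@B0
  join B6 pred B4: B4→B1 stop@B0
  B0: DF=∅
  B1: DF={B3,B6}
  B2: DF=∅
  B3: DF={B6}
  B4: DF={B4,B6}
  B5: DF={B4}
  B6: DF=∅

φ for i: defs {B4,B5,B6}
  DF⁺ = {B4,B6}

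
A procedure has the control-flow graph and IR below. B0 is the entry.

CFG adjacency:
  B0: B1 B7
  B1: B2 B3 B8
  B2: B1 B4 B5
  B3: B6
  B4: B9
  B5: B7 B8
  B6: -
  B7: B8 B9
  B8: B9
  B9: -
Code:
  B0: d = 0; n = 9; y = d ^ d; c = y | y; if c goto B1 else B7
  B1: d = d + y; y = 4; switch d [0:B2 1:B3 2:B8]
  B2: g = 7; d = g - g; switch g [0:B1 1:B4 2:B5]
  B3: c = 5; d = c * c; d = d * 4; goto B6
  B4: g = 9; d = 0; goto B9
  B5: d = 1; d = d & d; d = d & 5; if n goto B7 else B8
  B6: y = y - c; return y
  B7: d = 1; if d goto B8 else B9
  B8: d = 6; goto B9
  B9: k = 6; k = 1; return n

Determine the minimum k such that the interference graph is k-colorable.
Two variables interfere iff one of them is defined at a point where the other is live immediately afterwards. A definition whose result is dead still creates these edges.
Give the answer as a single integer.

Per-block:
  B0 def {c,d,n,y} use ∅
  B1 def {d,y} use {d,y}
  B2 def {d,g} use ∅
  B3 def {c,d} use ∅
  B4 def {d,g} use ∅
  B5 def {d} use {n}
  B6 def {y} use {c,y}
  B7 def {d} use ∅
  B8 def {d} use ∅
  B9 def {k} use {n}

Liveness:
  live B0: ∅→{d,n,y}
  live B1: {d,n,y}→{n,y}
  live B2: {n,y}→{d,n,y}
  live B3: {y}→{c,y}
  live B4: {n}→{n}
  live B5: {n}→{n}
  live B6: {c,y}→∅
  live B7: {n}→{n}
  live B8: {n}→{n}
  live B9: {n}→∅

Interference:
  c: {d,n,y}
  d: {c,g,n,y}
  g: {d,n,y}
  k: {n}
  n: {c,d,g,k,y}
  y: {c,d,g,n}

Chromatic number:
  {c,d,n,y} pairwise interfere (4-clique) ⇒ χ ≥ 4
  4-colouring: R0={n}  R1={d,k}  R2={y}  R3={c,g}
  χ = 4

Answer: 4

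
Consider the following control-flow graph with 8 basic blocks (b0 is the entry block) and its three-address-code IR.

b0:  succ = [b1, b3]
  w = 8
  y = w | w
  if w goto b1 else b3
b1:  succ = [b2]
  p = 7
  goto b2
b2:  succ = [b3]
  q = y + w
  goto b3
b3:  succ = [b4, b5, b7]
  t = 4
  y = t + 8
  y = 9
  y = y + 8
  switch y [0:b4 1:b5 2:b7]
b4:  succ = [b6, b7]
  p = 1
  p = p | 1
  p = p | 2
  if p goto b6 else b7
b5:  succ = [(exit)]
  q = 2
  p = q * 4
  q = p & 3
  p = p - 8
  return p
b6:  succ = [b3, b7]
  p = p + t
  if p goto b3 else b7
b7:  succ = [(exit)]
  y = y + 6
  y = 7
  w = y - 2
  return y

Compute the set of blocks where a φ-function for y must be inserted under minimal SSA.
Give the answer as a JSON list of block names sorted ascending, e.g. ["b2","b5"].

idom tree: b1←b0 b2←b1 b3←b0 b4←b3 b5←b3 b6←b4 b7←b3
Dom at joins:
  b3: preds {b0,b2,b6}: {b0} ∩ {b0,b1,b2} ∩ {b0,b3,b4,b6} = {b0}; idom=b0
  b7: preds {b3,b4,b6}: {b0,b3} ∩ {b0,b3,b4} ∩ {b0,b3,b4,b6} = {b0,b3}; idom=b3

DF walk-up:
  b3←b0: walk · to b0
  b3←b2: walk b2→b1 to b0
  b3←b6: walk b6→b4→b3 to b0
  b7←b3: walk · to b3
  b7←b4: walk b4 to b3
  b7←b6: walk b6→b4 to b3
  b0 → ∅
  b1 → {b3}
  b2 → {b3}
  b3 → {b3}
  b4 → {b3,b7}
  b5 → ∅
  b6 → {b3,b7}
  b7 → ∅

φ for y: defs {b0,b3,b7}
  DF⁺ = {b3}

Answer: ["b3"]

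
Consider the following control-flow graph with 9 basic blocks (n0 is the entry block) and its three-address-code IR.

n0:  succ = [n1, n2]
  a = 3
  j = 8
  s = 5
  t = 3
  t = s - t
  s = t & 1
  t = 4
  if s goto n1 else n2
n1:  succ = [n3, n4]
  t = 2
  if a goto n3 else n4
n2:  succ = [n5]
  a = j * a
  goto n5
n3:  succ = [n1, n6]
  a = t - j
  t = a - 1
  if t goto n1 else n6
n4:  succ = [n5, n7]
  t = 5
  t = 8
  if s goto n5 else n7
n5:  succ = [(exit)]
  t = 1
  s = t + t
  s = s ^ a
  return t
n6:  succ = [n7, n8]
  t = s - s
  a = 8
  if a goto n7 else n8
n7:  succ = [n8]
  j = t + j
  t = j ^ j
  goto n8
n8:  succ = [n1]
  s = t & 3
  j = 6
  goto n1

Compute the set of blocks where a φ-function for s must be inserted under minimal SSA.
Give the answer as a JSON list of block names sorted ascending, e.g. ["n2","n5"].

idom tree: n1←n0 n2←n0 n3←n1 n4←n1 n5←n0 n6←n3 n7←n1 n8←n1
Dom at joins:
  n1: preds {n0,n3,n8}: {n0} ∩ {n0,n1,n3} ∩ {n0,n1,n8} = {n0}; idom=n0
  n5: preds {n2,n4}: {n0,n2} ∩ {n0,n1,n4} = {n0}; idom=n0
  n7: preds {n4,n6}: {n0,n1,n4} ∩ {n0,n1,n3,n6} = {n0,n1}; idom=n1
  n8: preds {n6,n7}: {n0,n1,n3,n6} ∩ {n0,n1,n7} = {n0,n1}; idom=n1

DF walk-up:
  join n1 pred n0: · stop@n0
  join n1 pred n3: n3→n1 stop@n0
  join n1 pred n8: n8→n1 stop@n0
  join n5 pred n2: n2 stop@n0
  join n5 pred n4: n4→n1 stop@n0
  join n7 pred n4: n4 stop@n1
  join n7 pred n6: n6→n3 stop@n1
  join n8 pred n6: n6→n3 stop@n1
  join n8 pred n7: n7 stop@n1
  DF(n0)=∅
  DF(n1)={n1,n5}
  DF(n2)={n5}
  DF(n3)={n1,n7,n8}
  DF(n4)={n5,n7}
  DF(n5)=∅
  DF(n6)={n7,n8}
  DF(n7)={n8}
  DF(n8)={n1}

φ for s: defs {n0,n5,n8}
  DF⁺ = {n1,n5}

Answer: ["n1", "n5"]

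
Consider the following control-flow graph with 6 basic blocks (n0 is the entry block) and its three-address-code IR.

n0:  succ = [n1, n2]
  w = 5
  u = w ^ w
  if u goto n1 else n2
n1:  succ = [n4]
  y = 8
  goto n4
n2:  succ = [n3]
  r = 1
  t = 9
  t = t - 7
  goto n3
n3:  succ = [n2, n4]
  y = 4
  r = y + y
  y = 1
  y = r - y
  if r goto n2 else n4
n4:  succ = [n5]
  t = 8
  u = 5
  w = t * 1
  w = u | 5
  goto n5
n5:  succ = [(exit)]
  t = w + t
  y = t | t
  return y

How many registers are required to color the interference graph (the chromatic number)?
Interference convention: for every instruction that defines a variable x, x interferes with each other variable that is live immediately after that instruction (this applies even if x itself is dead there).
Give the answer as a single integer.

Answer: 3

Working:
Block summaries:
  n0: def={u,w} ue=∅
  n1: def={y} ue=∅
  n2: def={r,t} ue=∅
  n3: def={r,y} ue=∅
  n4: def={t,u,w} ue=∅
  n5: def={t,y} ue={t,w}

Backward fixpoint:
  live n0: ∅→∅
  live n1: ∅→∅
  live n2: ∅→∅
  live n3: ∅→∅
  live n4: ∅→{t,w}
  live n5: {t,w}→∅

Interfere edges:
  r: {y}
  t: {u,w}
  u: {t,w}
  w: {t,u}
  y: {r}

Colouring:
  lower bound: {t,u,w} mutually conflict ⇒ χ ≥ 3
  3-colouring: c0={r,t}  c1={u,y}  c2={w}
  χ = 3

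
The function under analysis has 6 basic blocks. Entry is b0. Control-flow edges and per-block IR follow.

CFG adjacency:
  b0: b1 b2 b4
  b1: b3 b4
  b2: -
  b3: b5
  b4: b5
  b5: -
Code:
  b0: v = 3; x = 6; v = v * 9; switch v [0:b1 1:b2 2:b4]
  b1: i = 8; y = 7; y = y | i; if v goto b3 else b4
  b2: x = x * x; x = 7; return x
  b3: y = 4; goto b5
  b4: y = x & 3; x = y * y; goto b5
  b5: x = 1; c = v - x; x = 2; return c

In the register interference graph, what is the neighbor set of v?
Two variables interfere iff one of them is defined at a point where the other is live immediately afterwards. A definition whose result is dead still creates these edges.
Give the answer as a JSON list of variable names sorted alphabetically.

Answer: ["i", "x", "y"]

Derivation:
Per-block:
  b0: def={v,x} ue=∅
  b1: def={i,y} ue={v}
  b2: def={x} ue={x}
  b3: def={y} ue=∅
  b4: def={x,y} ue={x}
  b5: def={c,x} ue={v}

Liveness:
  live b0: ∅→{v,x}
  live b1: {v,x}→{v,x}
  live b2: {x}→∅
  live b3: {v}→{v}
  live b4: {v,x}→{v}
  live b5: {v}→∅

Conflict graph:
  c: {x}
  i: {v,x,y}
  v: {i,x,y}
  x: {c,i,v,y}
  y: {i,v,x}

N(v) = ["i", "x", "y"]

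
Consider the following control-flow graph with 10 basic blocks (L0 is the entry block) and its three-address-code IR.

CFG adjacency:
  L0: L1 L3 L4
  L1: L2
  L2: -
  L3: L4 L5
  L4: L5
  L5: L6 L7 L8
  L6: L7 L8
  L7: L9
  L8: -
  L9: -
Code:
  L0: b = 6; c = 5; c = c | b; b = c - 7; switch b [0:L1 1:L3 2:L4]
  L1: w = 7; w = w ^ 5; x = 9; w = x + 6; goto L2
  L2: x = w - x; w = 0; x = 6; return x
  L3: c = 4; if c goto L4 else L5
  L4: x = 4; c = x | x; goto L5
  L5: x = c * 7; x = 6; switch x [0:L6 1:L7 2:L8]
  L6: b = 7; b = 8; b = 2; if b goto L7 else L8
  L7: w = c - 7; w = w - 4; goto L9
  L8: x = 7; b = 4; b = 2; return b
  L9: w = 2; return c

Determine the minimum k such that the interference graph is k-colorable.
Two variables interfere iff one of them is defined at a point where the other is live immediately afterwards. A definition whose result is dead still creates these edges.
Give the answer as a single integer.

Per-block:
  L0 def {b,c} use ∅
  L1 def {w,x} use ∅
  L2 def {w,x} use {w,x}
  L3 def {c} use ∅
  L4 def {c,x} use ∅
  L5 def {x} use {c}
  L6 def {b} use ∅
  L7 def {w} use {c}
  L8 def {b,x} use ∅
  L9 def {w} use {c}

Live sets:
  live L0: ∅→∅
  live L1: ∅→{w,x}
  live L2: {w,x}→∅
  live L3: ∅→{c}
  live L4: ∅→{c}
  live L5: {c}→{c}
  live L6: {c}→{c}
  live L7: {c}→{c}
  live L8: ∅→∅
  live L9: {c}→∅

Conflict graph:
  b — {c}
  c — {b,w,x}
  w — {c,x}
  x — {c,w}

Chromatic number:
  lower bound: {c,w,x} mutually conflict ⇒ χ ≥ 3
  assign b→R1 c→R0 w→R1 x→R2 — no edge inside a register ⇒ χ ≤ 3
  χ = 3

Answer: 3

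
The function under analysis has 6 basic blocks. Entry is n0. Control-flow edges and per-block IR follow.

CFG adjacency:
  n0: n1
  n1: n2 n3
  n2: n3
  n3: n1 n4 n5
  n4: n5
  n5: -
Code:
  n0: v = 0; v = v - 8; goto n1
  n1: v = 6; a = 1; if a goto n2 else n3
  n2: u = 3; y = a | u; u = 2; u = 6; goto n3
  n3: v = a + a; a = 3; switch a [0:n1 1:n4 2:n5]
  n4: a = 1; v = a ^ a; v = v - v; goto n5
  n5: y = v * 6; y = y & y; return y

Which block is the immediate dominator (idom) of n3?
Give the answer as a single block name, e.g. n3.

idom tree: n1←n0 n2←n1 n3←n1 n4←n3 n5←n3
Dom∩ at merges:
  n1: preds {n0,n3}: {n0} ∩ {n0,n1,n3} = {n0}; idom=n0
  n3: preds {n1,n2}: {n0,n1} ∩ {n0,n1,n2} = {n0,n1}; idom=n1
  n5: preds {n3,n4}: {n0,n1,n3} ∩ {n0,n1,n3,n4} = {n0,n1,n3}; idom=n3

idom(n3) = n1

Answer: n1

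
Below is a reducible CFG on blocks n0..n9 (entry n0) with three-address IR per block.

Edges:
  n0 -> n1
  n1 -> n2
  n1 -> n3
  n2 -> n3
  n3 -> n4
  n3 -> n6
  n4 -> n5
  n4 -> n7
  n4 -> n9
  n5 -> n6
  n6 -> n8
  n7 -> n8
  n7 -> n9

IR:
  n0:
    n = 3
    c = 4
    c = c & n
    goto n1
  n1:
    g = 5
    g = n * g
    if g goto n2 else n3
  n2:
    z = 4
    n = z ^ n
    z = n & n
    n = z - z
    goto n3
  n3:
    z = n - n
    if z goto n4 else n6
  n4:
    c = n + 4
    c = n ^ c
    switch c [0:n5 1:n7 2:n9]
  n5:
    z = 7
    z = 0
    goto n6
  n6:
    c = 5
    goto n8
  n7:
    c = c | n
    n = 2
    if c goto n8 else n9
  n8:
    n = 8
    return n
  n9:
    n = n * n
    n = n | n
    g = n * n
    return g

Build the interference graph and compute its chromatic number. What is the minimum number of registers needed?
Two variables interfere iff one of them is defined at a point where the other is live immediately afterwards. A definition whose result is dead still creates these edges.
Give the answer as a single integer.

Answer: 2

Derivation:
Per-block:
  n0: {c,n} / ∅
  n1: {g} / {n}
  n2: {n,z} / {n}
  n3: {z} / {n}
  n4: {c} / {n}
  n5: {z} / ∅
  n6: {c} / ∅
  n7: {c,n} / {c,n}
  n8: {n} / ∅
  n9: {g,n} / {n}

Live sets:
  live n0: ∅→{n}
  live n1: {n}→{n}
  live n2: {n}→{n}
  live n3: {n}→{n}
  live n4: {n}→{c,n}
  live n5: ∅→∅
  live n6: ∅→∅
  live n7: {c,n}→{n}
  live n8: ∅→∅
  live n9: {n}→∅

Interference:
  c — {n}
  g — {n}
  n — {c,g,z}
  z — {n}

Chromatic number:
  {c,n} pairwise interfere (2-clique) ⇒ χ ≥ 2
  2-colouring: r0={n}  r1={c,g,z}
  χ = 2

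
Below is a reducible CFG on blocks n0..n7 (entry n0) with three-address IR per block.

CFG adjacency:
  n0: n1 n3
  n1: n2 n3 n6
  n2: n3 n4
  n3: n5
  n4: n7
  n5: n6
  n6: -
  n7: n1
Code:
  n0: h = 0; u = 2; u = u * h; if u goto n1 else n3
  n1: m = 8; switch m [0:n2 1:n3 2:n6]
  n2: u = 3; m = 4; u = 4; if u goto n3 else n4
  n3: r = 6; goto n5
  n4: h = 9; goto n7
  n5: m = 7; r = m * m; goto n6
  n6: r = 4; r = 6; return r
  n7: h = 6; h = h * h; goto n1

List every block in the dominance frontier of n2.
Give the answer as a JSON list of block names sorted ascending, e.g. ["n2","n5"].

idom tree: n1←n0 n2←n1 n3←n0 n4←n2 n5←n3 n6←n0 n7←n4
Dom at joins:
  n1: preds {n0,n7}: {n0} ∩ {n0,n1,n2,n4,n7} = {n0}; idom=n0
  n3: preds {n0,n1,n2}: {n0} ∩ {n0,n1} ∩ {n0,n1,n2} = {n0}; idom=n0
  n6: preds {n1,n5}: {n0,n1} ∩ {n0,n3,n5} = {n0}; idom=n0

DF walk-up:
  n1←n0: walk · to n0
  n1←n7: walk n7→n4→n2→n1 to n0
  n3←n0: walk · to n0
  n3←n1: walk n1 to n0
  n3←n2: walk n2→n1 to n0
  n6←n1: walk n1 to n0
  n6←n5: walk n5→n3 to n0
  DF(n0)=∅
  DF(n1)={n1,n3,n6}
  DF(n2)={n1,n3}
  DF(n3)={n6}
  DF(n4)={n1}
  DF(n5)={n6}
  DF(n6)=∅
  DF(n7)={n1}

DF(n2) = ["n1", "n3"]

Answer: ["n1", "n3"]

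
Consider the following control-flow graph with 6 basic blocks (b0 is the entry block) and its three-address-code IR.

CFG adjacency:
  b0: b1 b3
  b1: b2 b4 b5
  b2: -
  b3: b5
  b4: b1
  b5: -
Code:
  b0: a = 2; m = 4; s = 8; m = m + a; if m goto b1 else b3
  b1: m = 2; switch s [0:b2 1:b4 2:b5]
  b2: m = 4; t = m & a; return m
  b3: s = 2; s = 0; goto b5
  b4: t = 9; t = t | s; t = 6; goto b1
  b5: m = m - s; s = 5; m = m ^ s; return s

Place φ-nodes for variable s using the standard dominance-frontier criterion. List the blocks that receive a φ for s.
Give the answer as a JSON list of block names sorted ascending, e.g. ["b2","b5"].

Answer: ["b5"]

Analysis:
idom tree: b1←b0 b2←b1 b3←b0 b4←b1 b5←b0
Dom at joins:
  b1: preds {b0,b4}: {b0} ∩ {b0,b1,b4} = {b0}; idom=b0
  b5: preds {b1,b3}: {b0,b1} ∩ {b0,b3} = {b0}; idom=b0

Frontier:
  b1←b0: walk · to b0
  b1←b4: walk b4→b1 to b0
  b5←b1: walk b1 to b0
  b5←b3: walk b3 to b0
  DF(b0)=∅
  DF(b1)={b1,b5}
  DF(b2)=∅
  DF(b3)={b5}
  DF(b4)={b1}
  DF(b5)=∅

φ for s: defs {b0,b3,b5}
  DF⁺ = {b5}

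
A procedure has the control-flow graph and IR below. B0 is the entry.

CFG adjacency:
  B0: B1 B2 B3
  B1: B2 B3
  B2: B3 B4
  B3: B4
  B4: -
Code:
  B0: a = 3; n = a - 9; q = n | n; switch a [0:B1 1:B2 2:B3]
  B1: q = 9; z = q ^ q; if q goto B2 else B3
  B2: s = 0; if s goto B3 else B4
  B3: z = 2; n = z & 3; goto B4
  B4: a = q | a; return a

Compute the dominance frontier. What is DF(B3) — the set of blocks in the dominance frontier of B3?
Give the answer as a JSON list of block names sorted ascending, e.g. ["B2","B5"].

idom tree: B1←B0 B2←B0 B3←B0 B4←B0
Join-block Dom:
  B2: preds {B0,B1}: {B0} ∩ {B0,B1} = {B0}; idom=B0
  B3: preds {B0,B1,B2}: {B0} ∩ {B0,B1} ∩ {B0,B2} = {B0}; idom=B0
  B4: preds {B2,B3}: {B0,B2} ∩ {B0,B3} = {B0}; idom=B0

DF derivation:
  B2←B0: walk · to B0
  B2←B1: walk B1 to B0
  B3←B0: walk · to B0
  B3←B1: walk B1 to B0
  B3←B2: walk B2 to B0
  B4←B2: walk B2 to B0
  B4←B3: walk B3 to B0
  B0: DF=∅
  B1: DF={B2,B3}
  B2: DF={B3,B4}
  B3: DF={B4}
  B4: DF=∅

DF(B3) = ["B4"]

Answer: ["B4"]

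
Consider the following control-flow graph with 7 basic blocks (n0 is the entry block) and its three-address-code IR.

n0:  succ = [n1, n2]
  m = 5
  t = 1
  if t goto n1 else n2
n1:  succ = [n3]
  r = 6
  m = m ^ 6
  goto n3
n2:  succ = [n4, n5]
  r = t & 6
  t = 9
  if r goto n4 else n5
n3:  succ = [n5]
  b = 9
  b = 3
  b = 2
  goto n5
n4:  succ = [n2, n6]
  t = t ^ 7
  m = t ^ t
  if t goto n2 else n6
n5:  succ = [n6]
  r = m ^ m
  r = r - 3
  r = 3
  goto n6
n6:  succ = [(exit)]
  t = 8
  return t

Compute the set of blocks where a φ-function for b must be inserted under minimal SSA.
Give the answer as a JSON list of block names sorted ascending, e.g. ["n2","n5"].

idom tree: n1←n0 n2←n0 n3←n1 n4←n2 n5←n0 n6←n0
Dom∩ at merges:
  n2: preds {n0,n4}: {n0} ∩ {n0,n2,n4} = {n0}; idom=n0
  n5: preds {n2,n3}: {n0,n2} ∩ {n0,n1,n3} = {n0}; idom=n0
  n6: preds {n4,n5}: {n0,n2,n4} ∩ {n0,n5} = {n0}; idom=n0

DF derivation:
  n2←n0: walk · to n0
  n2←n4: walk n4→n2 to n0
  n5←n2: walk n2 to n0
  n5←n3: walk n3→n1 to n0
  n6←n4: walk n4→n2 to n0
  n6←n5: walk n5 to n0
  DF(n0)=∅
  DF(n1)={n5}
  DF(n2)={n2,n5,n6}
  DF(n3)={n5}
  DF(n4)={n2,n6}
  DF(n5)={n6}
  DF(n6)=∅

φ for b: defs {n3}
  DF⁺ = {n5,n6}

Answer: ["n5", "n6"]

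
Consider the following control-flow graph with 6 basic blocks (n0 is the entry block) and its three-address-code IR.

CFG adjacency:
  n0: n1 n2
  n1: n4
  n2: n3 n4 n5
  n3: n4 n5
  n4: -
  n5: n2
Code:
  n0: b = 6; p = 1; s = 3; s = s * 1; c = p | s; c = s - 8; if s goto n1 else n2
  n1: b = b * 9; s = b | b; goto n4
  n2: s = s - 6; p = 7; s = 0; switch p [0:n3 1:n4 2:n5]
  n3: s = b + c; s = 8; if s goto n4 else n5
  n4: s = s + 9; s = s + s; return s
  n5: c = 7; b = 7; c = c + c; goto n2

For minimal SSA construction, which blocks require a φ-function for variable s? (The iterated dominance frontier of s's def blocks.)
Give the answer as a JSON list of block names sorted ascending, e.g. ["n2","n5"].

idom tree: n1←n0 n2←n0 n3←n2 n4←n0 n5←n2
Dom at joins:
  n2: preds {n0,n5}: {n0} ∩ {n0,n2,n5} = {n0}; idom=n0
  n4: preds {n1,n2,n3}: {n0,n1} ∩ {n0,n2} ∩ {n0,n2,n3} = {n0}; idom=n0
  n5: preds {n2,n3}: {n0,n2} ∩ {n0,n2,n3} = {n0,n2}; idom=n2

DF walk-up:
  join n2 pred n0: · stop@n0
  join n2 pred n5: n5→n2 stop@n0
  join n4 pred n1: n1 stop@n0
  join n4 pred n2: n2 stop@n0
  join n4 pred n3: n3→n2 stop@n0
  join n5 pred n2: · stop@n2
  join n5 pred n3: n3 stop@n2
  DF(n0)=∅
  DF(n1)={n4}
  DF(n2)={n2,n4}
  DF(n3)={n4,n5}
  DF(n4)=∅
  DF(n5)={n2}

φ for s: defs {n0,n1,n2,n3,n4}
  DF⁺ = {n2,n4,n5}

Answer: ["n2", "n4", "n5"]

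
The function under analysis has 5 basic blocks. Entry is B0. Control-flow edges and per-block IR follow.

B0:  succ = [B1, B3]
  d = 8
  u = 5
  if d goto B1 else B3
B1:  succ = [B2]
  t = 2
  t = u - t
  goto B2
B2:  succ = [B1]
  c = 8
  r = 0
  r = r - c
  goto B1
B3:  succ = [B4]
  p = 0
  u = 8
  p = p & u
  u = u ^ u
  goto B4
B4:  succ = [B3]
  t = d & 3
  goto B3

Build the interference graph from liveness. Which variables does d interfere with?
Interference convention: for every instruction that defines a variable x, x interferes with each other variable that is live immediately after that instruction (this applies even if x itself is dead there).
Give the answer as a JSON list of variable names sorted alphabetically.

Answer: ["p", "t", "u"]

Working:
Per-block:
  B0 def {d,u} use ∅
  B1 def {t} use {u}
  B2 def {c,r} use ∅
  B3 def {p,u} use ∅
  B4 def {t} use {d}

Liveness:
  B0 li=∅ lo={d,u}
  B1 li={u} lo={u}
  B2 li={u} lo={u}
  B3 li={d} lo={d}
  B4 li={d} lo={d}

Interfere edges:
  c: {r,u}
  d: {p,t,u}
  p: {d,u}
  r: {c,u}
  t: {d,u}
  u: {c,d,p,r,t}

N(d) = ["p", "t", "u"]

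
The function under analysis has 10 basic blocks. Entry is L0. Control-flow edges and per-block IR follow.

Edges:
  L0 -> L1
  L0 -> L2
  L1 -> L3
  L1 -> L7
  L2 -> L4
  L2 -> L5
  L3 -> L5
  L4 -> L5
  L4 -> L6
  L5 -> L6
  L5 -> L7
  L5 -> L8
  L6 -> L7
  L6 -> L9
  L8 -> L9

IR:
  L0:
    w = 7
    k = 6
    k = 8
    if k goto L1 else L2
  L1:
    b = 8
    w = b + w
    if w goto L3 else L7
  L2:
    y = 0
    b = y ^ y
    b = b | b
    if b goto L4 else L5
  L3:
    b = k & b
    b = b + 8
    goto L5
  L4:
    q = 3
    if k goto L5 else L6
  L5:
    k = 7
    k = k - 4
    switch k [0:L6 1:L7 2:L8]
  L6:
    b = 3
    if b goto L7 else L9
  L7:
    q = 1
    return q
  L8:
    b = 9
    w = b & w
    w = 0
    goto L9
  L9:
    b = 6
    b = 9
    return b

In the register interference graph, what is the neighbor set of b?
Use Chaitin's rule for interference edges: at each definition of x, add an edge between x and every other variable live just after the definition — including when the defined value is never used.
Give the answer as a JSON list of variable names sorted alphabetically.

Answer: ["k", "w"]

Analysis:
def/use:
  L0: def={k,w} ue=∅
  L1: def={b,w} ue={w}
  L2: def={b,y} ue=∅
  L3: def={b} ue={b,k}
  L4: def={q} ue={k}
  L5: def={k} ue=∅
  L6: def={b} ue=∅
  L7: def={q} ue=∅
  L8: def={b,w} ue={w}
  L9: def={b} ue=∅

Liveness:
  L0 li=∅ lo={k,w}
  L1 li={k,w} lo={b,k,w}
  L2 li={k,w} lo={k,w}
  L3 li={b,k,w} lo={w}
  L4 li={k,w} lo={w}
  L5 li={w} lo={w}
  L6 li=∅ lo=∅
  L7 li=∅ lo=∅
  L8 li={w} lo=∅
  L9 li=∅ lo=∅

Conflict graph:
  b↔{k,w}
  k↔{b,q,w,y}
  q↔{k,w}
  w↔{b,k,q,y}
  y↔{k,w}

N(b) = ["k", "w"]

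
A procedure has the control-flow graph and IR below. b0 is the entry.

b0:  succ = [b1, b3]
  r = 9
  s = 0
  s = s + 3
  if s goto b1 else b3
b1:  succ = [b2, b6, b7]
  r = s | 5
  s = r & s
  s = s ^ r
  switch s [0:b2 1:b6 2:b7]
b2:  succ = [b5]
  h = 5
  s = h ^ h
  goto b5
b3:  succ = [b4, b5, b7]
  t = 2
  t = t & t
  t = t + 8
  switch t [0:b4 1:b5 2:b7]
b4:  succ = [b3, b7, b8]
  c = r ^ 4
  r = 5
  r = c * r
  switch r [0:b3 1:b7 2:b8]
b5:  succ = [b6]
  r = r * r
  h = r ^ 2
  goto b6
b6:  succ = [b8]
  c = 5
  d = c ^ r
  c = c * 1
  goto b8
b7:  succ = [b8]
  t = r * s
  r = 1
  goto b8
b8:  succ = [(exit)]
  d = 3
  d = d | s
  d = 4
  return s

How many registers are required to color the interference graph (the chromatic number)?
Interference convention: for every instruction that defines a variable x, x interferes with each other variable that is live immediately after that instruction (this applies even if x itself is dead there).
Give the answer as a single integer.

Answer: 3

Working:
Block summaries:
  b0 def {r,s} use ∅
  b1 def {r,s} use {s}
  b2 def {h,s} use ∅
  b3 def {t} use ∅
  b4 def {c,r} use {r}
  b5 def {h,r} use {r}
  b6 def {c,d} use {r}
  b7 def {r,t} use {r,s}
  b8 def {d} use {s}

Backward fixpoint:
  live b0: ∅→{r,s}
  live b1: {s}→{r,s}
  live b2: {r}→{r,s}
  live b3: {r,s}→{r,s}
  live b4: {r,s}→{r,s}
  live b5: {r,s}→{r,s}
  live b6: {r,s}→{s}
  live b7: {r,s}→{s}
  live b8: {s}→∅

Interfere edges:
  c — {d,r,s}
  d — {c,s}
  h — {r,s}
  r — {c,h,s,t}
  s — {c,d,h,r,t}
  t — {r,s}

Chromatic number:
  lower bound: {c,d,s} mutually conflict ⇒ χ ≥ 3
  assign c→R2 d→R1 h→R2 r→R1 s→R0 t→R2 — no edge inside a register ⇒ χ ≤ 3
  χ = 3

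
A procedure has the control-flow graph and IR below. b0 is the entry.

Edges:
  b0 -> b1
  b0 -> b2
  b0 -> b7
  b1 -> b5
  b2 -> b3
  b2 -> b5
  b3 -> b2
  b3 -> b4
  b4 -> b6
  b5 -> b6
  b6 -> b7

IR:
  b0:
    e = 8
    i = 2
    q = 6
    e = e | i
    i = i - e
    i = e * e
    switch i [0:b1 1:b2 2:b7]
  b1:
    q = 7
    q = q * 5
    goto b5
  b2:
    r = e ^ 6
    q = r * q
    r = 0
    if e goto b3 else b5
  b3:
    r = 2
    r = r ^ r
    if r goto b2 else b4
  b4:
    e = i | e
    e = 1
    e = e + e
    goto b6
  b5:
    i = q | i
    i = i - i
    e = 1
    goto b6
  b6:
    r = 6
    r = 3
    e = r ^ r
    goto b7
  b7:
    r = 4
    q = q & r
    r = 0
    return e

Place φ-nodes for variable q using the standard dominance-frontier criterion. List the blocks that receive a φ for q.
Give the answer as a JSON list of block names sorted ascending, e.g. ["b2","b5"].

idom tree: b1←b0 b2←b0 b3←b2 b4←b3 b5←b0 b6←b0 b7←b0
Dom at joins:
  b2: preds {b0,b3}: {b0} ∩ {b0,b2,b3} = {b0}; idom=b0
  b5: preds {b1,b2}: {b0,b1} ∩ {b0,b2} = {b0}; idom=b0
  b6: preds {b4,b5}: {b0,b2,b3,b4} ∩ {b0,b5} = {b0}; idom=b0
  b7: preds {b0,b6}: {b0} ∩ {b0,b6} = {b0}; idom=b0

DF walk-up:
  b2←b0: walk · to b0
  b2←b3: walk b3→b2 to b0
  b5←b1: walk b1 to b0
  b5←b2: walk b2 to b0
  b6←b4: walk b4→b3→b2 to b0
  b6←b5: walk b5 to b0
  b7←b0: walk · to b0
  b7←b6: walk b6 to b0
  b0 → ∅
  b1 → {b5}
  b2 → {b2,b5,b6}
  b3 → {b2,b6}
  b4 → {b6}
  b5 → {b6}
  b6 → {b7}
  b7 → ∅

φ for q: defs {b0,b1,b2,b7}
  DF⁺ = {b2,b5,b6,b7}

Answer: ["b2", "b5", "b6", "b7"]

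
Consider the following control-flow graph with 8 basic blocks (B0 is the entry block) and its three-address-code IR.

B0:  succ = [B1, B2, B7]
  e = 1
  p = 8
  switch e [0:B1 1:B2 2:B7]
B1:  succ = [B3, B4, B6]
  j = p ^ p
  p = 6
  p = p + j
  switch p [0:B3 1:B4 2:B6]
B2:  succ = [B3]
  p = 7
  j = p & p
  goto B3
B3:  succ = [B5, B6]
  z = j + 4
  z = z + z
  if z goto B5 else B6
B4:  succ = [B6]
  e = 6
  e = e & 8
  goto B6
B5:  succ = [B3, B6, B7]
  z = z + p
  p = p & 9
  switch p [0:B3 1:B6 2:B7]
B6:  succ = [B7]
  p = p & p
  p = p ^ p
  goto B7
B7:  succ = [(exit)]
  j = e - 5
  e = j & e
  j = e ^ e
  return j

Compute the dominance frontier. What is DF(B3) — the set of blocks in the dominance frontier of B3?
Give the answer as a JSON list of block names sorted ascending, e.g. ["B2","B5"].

idom tree: B1←B0 B2←B0 B3←B0 B4←B1 B5←B3 B6←B0 B7←B0
Dom∩ at merges:
  B3: preds {B1,B2,B5}: {B0,B1} ∩ {B0,B2} ∩ {B0,B3,B5} = {B0}; idom=B0
  B6: preds {B1,B3,B4,B5}: {B0,B1} ∩ {B0,B3} ∩ {B0,B1,B4} ∩ {B0,B3,B5} = {B0}; idom=B0
  B7: preds {B0,B5,B6}: {B0} ∩ {B0,B3,B5} ∩ {B0,B6} = {B0}; idom=B0

DF walk-up:
  B3←B1: walk B1 to B0
  B3←B2: walk B2 to B0
  B3←B5: walk B5→B3 to B0
  B6←B1: walk B1 to B0
  B6←B3: walk B3 to B0
  B6←B4: walk B4→B1 to B0
  B6←B5: walk B5→B3 to B0
  B7←B0: walk · to B0
  B7←B5: walk B5→B3 to B0
  B7←B6: walk B6 to B0
  DF(B0)=∅
  DF(B1)={B3,B6}
  DF(B2)={B3}
  DF(B3)={B3,B6,B7}
  DF(B4)={B6}
  DF(B5)={B3,B6,B7}
  DF(B6)={B7}
  DF(B7)=∅

DF(B3) = ["B3", "B6", "B7"]

Answer: ["B3", "B6", "B7"]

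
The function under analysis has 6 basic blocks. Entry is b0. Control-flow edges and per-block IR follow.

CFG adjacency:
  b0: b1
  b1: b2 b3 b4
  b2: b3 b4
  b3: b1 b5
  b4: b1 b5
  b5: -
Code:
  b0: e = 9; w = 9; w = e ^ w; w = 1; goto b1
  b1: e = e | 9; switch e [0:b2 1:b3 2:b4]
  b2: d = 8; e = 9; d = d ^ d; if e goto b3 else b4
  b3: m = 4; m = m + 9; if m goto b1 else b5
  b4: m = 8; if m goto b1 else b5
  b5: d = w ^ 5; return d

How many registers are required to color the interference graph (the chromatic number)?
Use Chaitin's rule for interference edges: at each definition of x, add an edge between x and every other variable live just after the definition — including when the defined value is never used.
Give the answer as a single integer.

Block summaries:
  b0: {e,w} / ∅
  b1: {e} / {e}
  b2: {d,e} / ∅
  b3: {m} / ∅
  b4: {m} / ∅
  b5: {d} / {w}

Live sets:
  live b0: ∅→{e,w}
  live b1: {e,w}→{e,w}
  live b2: {w}→{e,w}
  live b3: {e,w}→{e,w}
  live b4: {e,w}→{e,w}
  live b5: {w}→∅

Conflict graph:
  d — {e,w}
  e — {d,m,w}
  m — {e,w}
  w — {d,e,m}

Chromatic number:
  clique {d,e,w} ⇒ need ≥ 3
  assign d→c2 e→c0 m→c2 w→c1 — no edge inside a register ⇒ χ ≤ 3
  χ = 3

Answer: 3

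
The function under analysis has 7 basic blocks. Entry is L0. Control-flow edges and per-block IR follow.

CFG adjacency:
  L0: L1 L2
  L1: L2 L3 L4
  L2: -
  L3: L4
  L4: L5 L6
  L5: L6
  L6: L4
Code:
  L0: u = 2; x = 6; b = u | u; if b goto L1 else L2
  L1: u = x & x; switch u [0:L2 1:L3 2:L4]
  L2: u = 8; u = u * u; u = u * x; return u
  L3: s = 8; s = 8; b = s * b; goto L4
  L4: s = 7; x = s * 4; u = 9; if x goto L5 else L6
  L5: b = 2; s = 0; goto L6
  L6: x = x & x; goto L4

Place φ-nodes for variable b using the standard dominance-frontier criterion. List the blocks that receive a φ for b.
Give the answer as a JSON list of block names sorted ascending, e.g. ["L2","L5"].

Answer: ["L4", "L6"]

Working:
idom tree: L1←L0 L2←L0 L3←L1 L4←L1 L5←L4 L6←L4
Dom∩ at merges:
  L2: preds {L0,L1}: {L0} ∩ {L0,L1} = {L0}; idom=L0
  L4: preds {L1,L3,L6}: {L0,L1} ∩ {L0,L1,L3} ∩ {L0,L1,L4,L6} = {L0,L1}; idom=L1
  L6: preds {L4,L5}: {L0,L1,L4} ∩ {L0,L1,L4,L5} = {L0,L1,L4}; idom=L4

DF walk-up:
  join L2 pred L0: · stop@L0
  join L2 pred L1: L1 stop@L0
  join L4 pred L1: · stop@L1
  join L4 pred L3: L3 stop@L1
  join L4 pred L6: L6→L4 stop@L1
  join L6 pred L4: · stop@L4
  join L6 pred L5: L5 stop@L4
  L0 → ∅
  L1 → {L2}
  L2 → ∅
  L3 → {L4}
  L4 → {L4}
  L5 → {L6}
  L6 → {L4}

φ for b: defs {L0,L3,L5}
  DF⁺ = {L4,L6}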